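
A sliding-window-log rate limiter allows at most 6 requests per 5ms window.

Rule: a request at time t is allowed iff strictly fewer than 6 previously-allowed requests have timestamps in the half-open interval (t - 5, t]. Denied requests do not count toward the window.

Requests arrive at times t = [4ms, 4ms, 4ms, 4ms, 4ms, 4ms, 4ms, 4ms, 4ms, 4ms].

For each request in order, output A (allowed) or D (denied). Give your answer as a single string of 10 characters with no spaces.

Tracking allowed requests in the window:
  req#1 t=4ms: ALLOW
  req#2 t=4ms: ALLOW
  req#3 t=4ms: ALLOW
  req#4 t=4ms: ALLOW
  req#5 t=4ms: ALLOW
  req#6 t=4ms: ALLOW
  req#7 t=4ms: DENY
  req#8 t=4ms: DENY
  req#9 t=4ms: DENY
  req#10 t=4ms: DENY

Answer: AAAAAADDDD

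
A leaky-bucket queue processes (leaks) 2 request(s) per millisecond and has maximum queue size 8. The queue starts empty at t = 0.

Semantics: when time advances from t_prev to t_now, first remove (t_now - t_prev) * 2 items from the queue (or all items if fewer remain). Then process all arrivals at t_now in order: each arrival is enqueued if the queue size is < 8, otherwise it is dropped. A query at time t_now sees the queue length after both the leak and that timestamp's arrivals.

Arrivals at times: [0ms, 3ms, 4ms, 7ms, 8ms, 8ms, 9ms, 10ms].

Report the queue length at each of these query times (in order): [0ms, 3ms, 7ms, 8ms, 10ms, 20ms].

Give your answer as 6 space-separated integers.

Queue lengths at query times:
  query t=0ms: backlog = 1
  query t=3ms: backlog = 1
  query t=7ms: backlog = 1
  query t=8ms: backlog = 2
  query t=10ms: backlog = 1
  query t=20ms: backlog = 0

Answer: 1 1 1 2 1 0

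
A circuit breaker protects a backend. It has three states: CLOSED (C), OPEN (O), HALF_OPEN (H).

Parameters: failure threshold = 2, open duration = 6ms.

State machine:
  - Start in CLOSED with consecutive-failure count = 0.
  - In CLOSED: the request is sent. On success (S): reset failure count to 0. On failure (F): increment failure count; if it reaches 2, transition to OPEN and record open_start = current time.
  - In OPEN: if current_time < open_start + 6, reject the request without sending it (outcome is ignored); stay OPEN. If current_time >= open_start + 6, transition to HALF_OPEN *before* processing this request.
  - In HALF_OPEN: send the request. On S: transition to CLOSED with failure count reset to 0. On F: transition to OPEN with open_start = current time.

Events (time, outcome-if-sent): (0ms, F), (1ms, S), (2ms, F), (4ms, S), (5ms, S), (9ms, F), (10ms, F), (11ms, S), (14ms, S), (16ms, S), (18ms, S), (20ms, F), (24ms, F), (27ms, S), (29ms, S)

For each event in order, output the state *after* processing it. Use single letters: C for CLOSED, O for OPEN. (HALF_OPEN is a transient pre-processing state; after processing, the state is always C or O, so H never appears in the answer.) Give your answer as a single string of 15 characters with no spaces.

State after each event:
  event#1 t=0ms outcome=F: state=CLOSED
  event#2 t=1ms outcome=S: state=CLOSED
  event#3 t=2ms outcome=F: state=CLOSED
  event#4 t=4ms outcome=S: state=CLOSED
  event#5 t=5ms outcome=S: state=CLOSED
  event#6 t=9ms outcome=F: state=CLOSED
  event#7 t=10ms outcome=F: state=OPEN
  event#8 t=11ms outcome=S: state=OPEN
  event#9 t=14ms outcome=S: state=OPEN
  event#10 t=16ms outcome=S: state=CLOSED
  event#11 t=18ms outcome=S: state=CLOSED
  event#12 t=20ms outcome=F: state=CLOSED
  event#13 t=24ms outcome=F: state=OPEN
  event#14 t=27ms outcome=S: state=OPEN
  event#15 t=29ms outcome=S: state=OPEN

Answer: CCCCCCOOOCCCOOO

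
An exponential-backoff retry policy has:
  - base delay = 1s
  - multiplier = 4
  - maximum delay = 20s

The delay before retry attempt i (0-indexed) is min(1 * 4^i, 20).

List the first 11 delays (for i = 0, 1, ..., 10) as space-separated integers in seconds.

Answer: 1 4 16 20 20 20 20 20 20 20 20

Derivation:
Computing each delay:
  i=0: min(1*4^0, 20) = 1
  i=1: min(1*4^1, 20) = 4
  i=2: min(1*4^2, 20) = 16
  i=3: min(1*4^3, 20) = 20
  i=4: min(1*4^4, 20) = 20
  i=5: min(1*4^5, 20) = 20
  i=6: min(1*4^6, 20) = 20
  i=7: min(1*4^7, 20) = 20
  i=8: min(1*4^8, 20) = 20
  i=9: min(1*4^9, 20) = 20
  i=10: min(1*4^10, 20) = 20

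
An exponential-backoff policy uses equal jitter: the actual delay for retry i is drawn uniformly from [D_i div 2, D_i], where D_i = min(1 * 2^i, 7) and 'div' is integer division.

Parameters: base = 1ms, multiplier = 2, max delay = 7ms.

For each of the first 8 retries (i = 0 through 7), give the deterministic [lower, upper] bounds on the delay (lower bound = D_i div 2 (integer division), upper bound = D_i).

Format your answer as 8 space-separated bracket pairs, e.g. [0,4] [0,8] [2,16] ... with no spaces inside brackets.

Answer: [0,1] [1,2] [2,4] [3,7] [3,7] [3,7] [3,7] [3,7]

Derivation:
Computing bounds per retry:
  i=0: D_i=min(1*2^0,7)=1, bounds=[0,1]
  i=1: D_i=min(1*2^1,7)=2, bounds=[1,2]
  i=2: D_i=min(1*2^2,7)=4, bounds=[2,4]
  i=3: D_i=min(1*2^3,7)=7, bounds=[3,7]
  i=4: D_i=min(1*2^4,7)=7, bounds=[3,7]
  i=5: D_i=min(1*2^5,7)=7, bounds=[3,7]
  i=6: D_i=min(1*2^6,7)=7, bounds=[3,7]
  i=7: D_i=min(1*2^7,7)=7, bounds=[3,7]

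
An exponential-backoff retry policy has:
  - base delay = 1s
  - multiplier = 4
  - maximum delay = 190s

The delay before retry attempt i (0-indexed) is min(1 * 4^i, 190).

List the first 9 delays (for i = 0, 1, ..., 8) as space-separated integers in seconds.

Answer: 1 4 16 64 190 190 190 190 190

Derivation:
Computing each delay:
  i=0: min(1*4^0, 190) = 1
  i=1: min(1*4^1, 190) = 4
  i=2: min(1*4^2, 190) = 16
  i=3: min(1*4^3, 190) = 64
  i=4: min(1*4^4, 190) = 190
  i=5: min(1*4^5, 190) = 190
  i=6: min(1*4^6, 190) = 190
  i=7: min(1*4^7, 190) = 190
  i=8: min(1*4^8, 190) = 190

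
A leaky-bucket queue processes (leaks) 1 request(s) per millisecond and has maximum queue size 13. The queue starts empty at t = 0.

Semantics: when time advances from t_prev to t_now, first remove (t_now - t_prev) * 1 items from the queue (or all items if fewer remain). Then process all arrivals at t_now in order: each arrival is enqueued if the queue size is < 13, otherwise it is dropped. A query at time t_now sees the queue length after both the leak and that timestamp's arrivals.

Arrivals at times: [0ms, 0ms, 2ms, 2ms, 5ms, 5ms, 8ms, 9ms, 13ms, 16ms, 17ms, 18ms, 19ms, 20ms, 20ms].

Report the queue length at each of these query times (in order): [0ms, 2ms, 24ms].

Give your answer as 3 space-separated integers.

Answer: 2 2 0

Derivation:
Queue lengths at query times:
  query t=0ms: backlog = 2
  query t=2ms: backlog = 2
  query t=24ms: backlog = 0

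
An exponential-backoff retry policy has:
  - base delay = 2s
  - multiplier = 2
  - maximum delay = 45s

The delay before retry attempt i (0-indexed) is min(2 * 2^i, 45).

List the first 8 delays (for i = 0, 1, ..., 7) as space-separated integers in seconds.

Answer: 2 4 8 16 32 45 45 45

Derivation:
Computing each delay:
  i=0: min(2*2^0, 45) = 2
  i=1: min(2*2^1, 45) = 4
  i=2: min(2*2^2, 45) = 8
  i=3: min(2*2^3, 45) = 16
  i=4: min(2*2^4, 45) = 32
  i=5: min(2*2^5, 45) = 45
  i=6: min(2*2^6, 45) = 45
  i=7: min(2*2^7, 45) = 45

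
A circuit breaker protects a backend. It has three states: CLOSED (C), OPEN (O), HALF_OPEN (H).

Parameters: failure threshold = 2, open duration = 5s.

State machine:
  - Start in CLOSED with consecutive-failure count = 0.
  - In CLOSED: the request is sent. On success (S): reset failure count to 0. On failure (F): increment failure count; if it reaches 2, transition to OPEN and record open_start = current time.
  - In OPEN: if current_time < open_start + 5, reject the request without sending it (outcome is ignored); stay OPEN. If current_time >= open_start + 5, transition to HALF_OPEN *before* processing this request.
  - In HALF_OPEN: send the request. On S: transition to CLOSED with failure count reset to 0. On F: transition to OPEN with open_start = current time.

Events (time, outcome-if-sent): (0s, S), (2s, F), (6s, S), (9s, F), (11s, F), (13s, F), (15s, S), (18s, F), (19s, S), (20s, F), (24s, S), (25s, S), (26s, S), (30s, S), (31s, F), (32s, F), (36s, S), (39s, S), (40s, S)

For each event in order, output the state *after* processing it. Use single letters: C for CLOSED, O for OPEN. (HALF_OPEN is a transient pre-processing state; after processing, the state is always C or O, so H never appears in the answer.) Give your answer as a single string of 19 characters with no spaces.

Answer: CCCCOOOOOOCCCCCOOCC

Derivation:
State after each event:
  event#1 t=0s outcome=S: state=CLOSED
  event#2 t=2s outcome=F: state=CLOSED
  event#3 t=6s outcome=S: state=CLOSED
  event#4 t=9s outcome=F: state=CLOSED
  event#5 t=11s outcome=F: state=OPEN
  event#6 t=13s outcome=F: state=OPEN
  event#7 t=15s outcome=S: state=OPEN
  event#8 t=18s outcome=F: state=OPEN
  event#9 t=19s outcome=S: state=OPEN
  event#10 t=20s outcome=F: state=OPEN
  event#11 t=24s outcome=S: state=CLOSED
  event#12 t=25s outcome=S: state=CLOSED
  event#13 t=26s outcome=S: state=CLOSED
  event#14 t=30s outcome=S: state=CLOSED
  event#15 t=31s outcome=F: state=CLOSED
  event#16 t=32s outcome=F: state=OPEN
  event#17 t=36s outcome=S: state=OPEN
  event#18 t=39s outcome=S: state=CLOSED
  event#19 t=40s outcome=S: state=CLOSED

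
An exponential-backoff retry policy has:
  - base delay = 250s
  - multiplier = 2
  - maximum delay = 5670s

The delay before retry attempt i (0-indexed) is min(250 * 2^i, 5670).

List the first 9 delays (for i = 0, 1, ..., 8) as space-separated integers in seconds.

Computing each delay:
  i=0: min(250*2^0, 5670) = 250
  i=1: min(250*2^1, 5670) = 500
  i=2: min(250*2^2, 5670) = 1000
  i=3: min(250*2^3, 5670) = 2000
  i=4: min(250*2^4, 5670) = 4000
  i=5: min(250*2^5, 5670) = 5670
  i=6: min(250*2^6, 5670) = 5670
  i=7: min(250*2^7, 5670) = 5670
  i=8: min(250*2^8, 5670) = 5670

Answer: 250 500 1000 2000 4000 5670 5670 5670 5670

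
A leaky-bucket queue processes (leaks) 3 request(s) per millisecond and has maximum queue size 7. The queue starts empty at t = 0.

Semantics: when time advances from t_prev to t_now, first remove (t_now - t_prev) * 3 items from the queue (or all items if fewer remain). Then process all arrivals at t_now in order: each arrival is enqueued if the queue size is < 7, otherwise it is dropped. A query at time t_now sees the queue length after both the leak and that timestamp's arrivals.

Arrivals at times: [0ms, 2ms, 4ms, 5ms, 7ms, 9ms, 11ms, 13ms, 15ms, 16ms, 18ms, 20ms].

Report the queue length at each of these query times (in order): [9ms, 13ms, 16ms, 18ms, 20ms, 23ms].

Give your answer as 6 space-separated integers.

Answer: 1 1 1 1 1 0

Derivation:
Queue lengths at query times:
  query t=9ms: backlog = 1
  query t=13ms: backlog = 1
  query t=16ms: backlog = 1
  query t=18ms: backlog = 1
  query t=20ms: backlog = 1
  query t=23ms: backlog = 0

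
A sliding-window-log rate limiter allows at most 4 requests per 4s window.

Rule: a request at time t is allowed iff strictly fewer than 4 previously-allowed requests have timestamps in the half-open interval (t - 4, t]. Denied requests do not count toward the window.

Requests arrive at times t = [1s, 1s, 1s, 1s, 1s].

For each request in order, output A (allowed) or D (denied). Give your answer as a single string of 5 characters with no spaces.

Tracking allowed requests in the window:
  req#1 t=1s: ALLOW
  req#2 t=1s: ALLOW
  req#3 t=1s: ALLOW
  req#4 t=1s: ALLOW
  req#5 t=1s: DENY

Answer: AAAAD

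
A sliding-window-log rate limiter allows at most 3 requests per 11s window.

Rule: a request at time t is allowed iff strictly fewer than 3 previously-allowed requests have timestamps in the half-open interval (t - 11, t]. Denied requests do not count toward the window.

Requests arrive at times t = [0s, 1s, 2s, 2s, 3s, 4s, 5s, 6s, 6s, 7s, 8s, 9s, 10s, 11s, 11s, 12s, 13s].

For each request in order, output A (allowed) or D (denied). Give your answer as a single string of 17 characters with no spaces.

Answer: AAADDDDDDDDDDADAA

Derivation:
Tracking allowed requests in the window:
  req#1 t=0s: ALLOW
  req#2 t=1s: ALLOW
  req#3 t=2s: ALLOW
  req#4 t=2s: DENY
  req#5 t=3s: DENY
  req#6 t=4s: DENY
  req#7 t=5s: DENY
  req#8 t=6s: DENY
  req#9 t=6s: DENY
  req#10 t=7s: DENY
  req#11 t=8s: DENY
  req#12 t=9s: DENY
  req#13 t=10s: DENY
  req#14 t=11s: ALLOW
  req#15 t=11s: DENY
  req#16 t=12s: ALLOW
  req#17 t=13s: ALLOW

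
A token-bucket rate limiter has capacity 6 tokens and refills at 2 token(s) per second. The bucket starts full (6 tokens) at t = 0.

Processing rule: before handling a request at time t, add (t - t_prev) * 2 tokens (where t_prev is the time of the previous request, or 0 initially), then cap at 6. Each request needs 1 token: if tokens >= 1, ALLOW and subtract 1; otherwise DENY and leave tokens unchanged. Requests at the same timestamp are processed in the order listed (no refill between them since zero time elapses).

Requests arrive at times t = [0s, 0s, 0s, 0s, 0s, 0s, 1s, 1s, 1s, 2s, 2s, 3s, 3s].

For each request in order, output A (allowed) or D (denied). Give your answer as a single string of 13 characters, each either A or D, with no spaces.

Answer: AAAAAAAADAAAA

Derivation:
Simulating step by step:
  req#1 t=0s: ALLOW
  req#2 t=0s: ALLOW
  req#3 t=0s: ALLOW
  req#4 t=0s: ALLOW
  req#5 t=0s: ALLOW
  req#6 t=0s: ALLOW
  req#7 t=1s: ALLOW
  req#8 t=1s: ALLOW
  req#9 t=1s: DENY
  req#10 t=2s: ALLOW
  req#11 t=2s: ALLOW
  req#12 t=3s: ALLOW
  req#13 t=3s: ALLOW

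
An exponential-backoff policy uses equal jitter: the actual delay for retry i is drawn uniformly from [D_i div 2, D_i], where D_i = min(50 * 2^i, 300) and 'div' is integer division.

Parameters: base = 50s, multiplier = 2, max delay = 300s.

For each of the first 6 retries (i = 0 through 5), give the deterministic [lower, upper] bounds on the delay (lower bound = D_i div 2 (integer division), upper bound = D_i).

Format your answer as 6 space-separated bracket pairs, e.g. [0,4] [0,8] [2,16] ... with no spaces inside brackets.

Answer: [25,50] [50,100] [100,200] [150,300] [150,300] [150,300]

Derivation:
Computing bounds per retry:
  i=0: D_i=min(50*2^0,300)=50, bounds=[25,50]
  i=1: D_i=min(50*2^1,300)=100, bounds=[50,100]
  i=2: D_i=min(50*2^2,300)=200, bounds=[100,200]
  i=3: D_i=min(50*2^3,300)=300, bounds=[150,300]
  i=4: D_i=min(50*2^4,300)=300, bounds=[150,300]
  i=5: D_i=min(50*2^5,300)=300, bounds=[150,300]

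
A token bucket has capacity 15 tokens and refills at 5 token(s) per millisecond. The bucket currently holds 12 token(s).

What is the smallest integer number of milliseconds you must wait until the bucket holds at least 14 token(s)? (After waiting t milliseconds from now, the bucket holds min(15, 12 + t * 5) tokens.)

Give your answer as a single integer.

Need 12 + t * 5 >= 14, so t >= 2/5.
Smallest integer t = ceil(2/5) = 1.

Answer: 1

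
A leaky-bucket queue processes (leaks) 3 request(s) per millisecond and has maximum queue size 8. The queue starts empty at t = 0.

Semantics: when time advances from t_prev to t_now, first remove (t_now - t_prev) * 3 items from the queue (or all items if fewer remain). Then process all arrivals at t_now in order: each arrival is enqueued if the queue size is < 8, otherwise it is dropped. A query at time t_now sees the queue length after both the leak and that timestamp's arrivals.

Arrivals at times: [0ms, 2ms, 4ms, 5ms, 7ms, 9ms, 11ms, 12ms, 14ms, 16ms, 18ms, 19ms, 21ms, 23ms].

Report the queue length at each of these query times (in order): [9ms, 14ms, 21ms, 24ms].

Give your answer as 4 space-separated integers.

Answer: 1 1 1 0

Derivation:
Queue lengths at query times:
  query t=9ms: backlog = 1
  query t=14ms: backlog = 1
  query t=21ms: backlog = 1
  query t=24ms: backlog = 0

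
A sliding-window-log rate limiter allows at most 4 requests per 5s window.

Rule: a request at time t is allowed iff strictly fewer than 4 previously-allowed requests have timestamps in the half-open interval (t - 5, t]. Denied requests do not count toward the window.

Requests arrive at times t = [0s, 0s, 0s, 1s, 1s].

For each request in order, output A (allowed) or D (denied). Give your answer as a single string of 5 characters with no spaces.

Tracking allowed requests in the window:
  req#1 t=0s: ALLOW
  req#2 t=0s: ALLOW
  req#3 t=0s: ALLOW
  req#4 t=1s: ALLOW
  req#5 t=1s: DENY

Answer: AAAAD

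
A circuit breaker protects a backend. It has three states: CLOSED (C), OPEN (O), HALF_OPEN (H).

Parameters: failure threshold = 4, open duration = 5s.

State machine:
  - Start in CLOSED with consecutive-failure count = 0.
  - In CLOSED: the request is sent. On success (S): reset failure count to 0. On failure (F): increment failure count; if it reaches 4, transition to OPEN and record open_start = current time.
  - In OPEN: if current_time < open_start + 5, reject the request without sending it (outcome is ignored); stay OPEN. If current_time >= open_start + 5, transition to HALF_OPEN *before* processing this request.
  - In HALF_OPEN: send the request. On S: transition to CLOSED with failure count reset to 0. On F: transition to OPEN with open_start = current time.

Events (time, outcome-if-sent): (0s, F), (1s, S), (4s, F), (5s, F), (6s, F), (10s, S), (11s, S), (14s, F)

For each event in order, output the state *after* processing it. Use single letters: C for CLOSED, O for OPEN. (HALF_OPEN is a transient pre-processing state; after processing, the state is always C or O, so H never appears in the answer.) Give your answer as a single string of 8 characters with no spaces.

Answer: CCCCCCCC

Derivation:
State after each event:
  event#1 t=0s outcome=F: state=CLOSED
  event#2 t=1s outcome=S: state=CLOSED
  event#3 t=4s outcome=F: state=CLOSED
  event#4 t=5s outcome=F: state=CLOSED
  event#5 t=6s outcome=F: state=CLOSED
  event#6 t=10s outcome=S: state=CLOSED
  event#7 t=11s outcome=S: state=CLOSED
  event#8 t=14s outcome=F: state=CLOSED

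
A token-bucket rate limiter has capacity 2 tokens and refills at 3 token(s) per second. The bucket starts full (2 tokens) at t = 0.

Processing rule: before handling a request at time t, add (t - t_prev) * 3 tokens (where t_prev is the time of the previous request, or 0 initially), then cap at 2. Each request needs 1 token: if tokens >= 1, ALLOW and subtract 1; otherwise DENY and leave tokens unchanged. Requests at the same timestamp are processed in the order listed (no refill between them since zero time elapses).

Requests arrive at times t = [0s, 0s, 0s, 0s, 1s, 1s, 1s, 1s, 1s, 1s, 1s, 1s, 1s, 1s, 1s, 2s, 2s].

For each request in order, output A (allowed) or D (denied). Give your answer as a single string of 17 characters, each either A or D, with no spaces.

Simulating step by step:
  req#1 t=0s: ALLOW
  req#2 t=0s: ALLOW
  req#3 t=0s: DENY
  req#4 t=0s: DENY
  req#5 t=1s: ALLOW
  req#6 t=1s: ALLOW
  req#7 t=1s: DENY
  req#8 t=1s: DENY
  req#9 t=1s: DENY
  req#10 t=1s: DENY
  req#11 t=1s: DENY
  req#12 t=1s: DENY
  req#13 t=1s: DENY
  req#14 t=1s: DENY
  req#15 t=1s: DENY
  req#16 t=2s: ALLOW
  req#17 t=2s: ALLOW

Answer: AADDAADDDDDDDDDAA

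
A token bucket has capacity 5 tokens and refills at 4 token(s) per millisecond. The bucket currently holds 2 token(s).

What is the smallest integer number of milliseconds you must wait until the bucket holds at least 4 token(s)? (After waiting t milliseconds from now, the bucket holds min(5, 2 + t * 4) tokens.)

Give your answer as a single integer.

Need 2 + t * 4 >= 4, so t >= 2/4.
Smallest integer t = ceil(2/4) = 1.

Answer: 1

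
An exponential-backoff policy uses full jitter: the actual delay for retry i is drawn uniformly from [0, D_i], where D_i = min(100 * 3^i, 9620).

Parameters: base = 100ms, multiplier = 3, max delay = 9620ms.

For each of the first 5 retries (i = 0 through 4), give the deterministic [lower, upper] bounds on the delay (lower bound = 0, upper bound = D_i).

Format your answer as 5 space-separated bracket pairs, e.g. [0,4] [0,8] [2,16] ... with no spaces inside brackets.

Answer: [0,100] [0,300] [0,900] [0,2700] [0,8100]

Derivation:
Computing bounds per retry:
  i=0: D_i=min(100*3^0,9620)=100, bounds=[0,100]
  i=1: D_i=min(100*3^1,9620)=300, bounds=[0,300]
  i=2: D_i=min(100*3^2,9620)=900, bounds=[0,900]
  i=3: D_i=min(100*3^3,9620)=2700, bounds=[0,2700]
  i=4: D_i=min(100*3^4,9620)=8100, bounds=[0,8100]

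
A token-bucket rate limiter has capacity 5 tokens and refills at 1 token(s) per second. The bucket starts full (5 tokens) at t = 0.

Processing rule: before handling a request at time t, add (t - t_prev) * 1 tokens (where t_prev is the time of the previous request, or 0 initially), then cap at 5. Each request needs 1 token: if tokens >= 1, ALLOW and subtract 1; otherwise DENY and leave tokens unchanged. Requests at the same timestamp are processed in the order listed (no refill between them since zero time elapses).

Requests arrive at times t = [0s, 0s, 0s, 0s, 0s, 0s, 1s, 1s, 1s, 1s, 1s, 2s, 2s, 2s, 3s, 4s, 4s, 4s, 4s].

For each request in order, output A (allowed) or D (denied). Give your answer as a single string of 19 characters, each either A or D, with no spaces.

Answer: AAAAADADDDDADDAADDD

Derivation:
Simulating step by step:
  req#1 t=0s: ALLOW
  req#2 t=0s: ALLOW
  req#3 t=0s: ALLOW
  req#4 t=0s: ALLOW
  req#5 t=0s: ALLOW
  req#6 t=0s: DENY
  req#7 t=1s: ALLOW
  req#8 t=1s: DENY
  req#9 t=1s: DENY
  req#10 t=1s: DENY
  req#11 t=1s: DENY
  req#12 t=2s: ALLOW
  req#13 t=2s: DENY
  req#14 t=2s: DENY
  req#15 t=3s: ALLOW
  req#16 t=4s: ALLOW
  req#17 t=4s: DENY
  req#18 t=4s: DENY
  req#19 t=4s: DENY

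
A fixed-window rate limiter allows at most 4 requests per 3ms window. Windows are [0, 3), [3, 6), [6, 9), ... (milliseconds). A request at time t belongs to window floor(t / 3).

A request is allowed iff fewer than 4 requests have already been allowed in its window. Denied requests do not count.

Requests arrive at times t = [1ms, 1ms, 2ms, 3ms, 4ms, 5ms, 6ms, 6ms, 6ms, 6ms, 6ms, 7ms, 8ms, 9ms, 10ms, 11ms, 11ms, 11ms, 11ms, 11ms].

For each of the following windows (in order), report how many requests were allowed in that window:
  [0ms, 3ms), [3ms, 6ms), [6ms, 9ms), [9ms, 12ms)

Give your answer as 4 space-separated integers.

Answer: 3 3 4 4

Derivation:
Processing requests:
  req#1 t=1ms (window 0): ALLOW
  req#2 t=1ms (window 0): ALLOW
  req#3 t=2ms (window 0): ALLOW
  req#4 t=3ms (window 1): ALLOW
  req#5 t=4ms (window 1): ALLOW
  req#6 t=5ms (window 1): ALLOW
  req#7 t=6ms (window 2): ALLOW
  req#8 t=6ms (window 2): ALLOW
  req#9 t=6ms (window 2): ALLOW
  req#10 t=6ms (window 2): ALLOW
  req#11 t=6ms (window 2): DENY
  req#12 t=7ms (window 2): DENY
  req#13 t=8ms (window 2): DENY
  req#14 t=9ms (window 3): ALLOW
  req#15 t=10ms (window 3): ALLOW
  req#16 t=11ms (window 3): ALLOW
  req#17 t=11ms (window 3): ALLOW
  req#18 t=11ms (window 3): DENY
  req#19 t=11ms (window 3): DENY
  req#20 t=11ms (window 3): DENY

Allowed counts by window: 3 3 4 4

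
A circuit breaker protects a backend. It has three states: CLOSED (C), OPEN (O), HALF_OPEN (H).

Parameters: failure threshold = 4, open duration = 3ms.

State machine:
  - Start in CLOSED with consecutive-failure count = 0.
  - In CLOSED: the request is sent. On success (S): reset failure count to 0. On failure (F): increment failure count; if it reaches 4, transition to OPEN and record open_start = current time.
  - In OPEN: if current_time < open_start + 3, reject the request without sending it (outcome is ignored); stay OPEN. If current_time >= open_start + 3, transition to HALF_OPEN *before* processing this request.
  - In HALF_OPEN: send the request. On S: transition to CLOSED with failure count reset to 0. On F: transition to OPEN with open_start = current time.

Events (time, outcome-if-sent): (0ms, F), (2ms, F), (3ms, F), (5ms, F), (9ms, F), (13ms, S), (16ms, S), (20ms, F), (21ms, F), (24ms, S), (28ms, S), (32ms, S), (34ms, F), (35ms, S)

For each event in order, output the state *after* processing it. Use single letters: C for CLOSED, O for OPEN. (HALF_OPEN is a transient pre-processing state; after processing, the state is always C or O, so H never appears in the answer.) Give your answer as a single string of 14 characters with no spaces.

Answer: CCCOOCCCCCCCCC

Derivation:
State after each event:
  event#1 t=0ms outcome=F: state=CLOSED
  event#2 t=2ms outcome=F: state=CLOSED
  event#3 t=3ms outcome=F: state=CLOSED
  event#4 t=5ms outcome=F: state=OPEN
  event#5 t=9ms outcome=F: state=OPEN
  event#6 t=13ms outcome=S: state=CLOSED
  event#7 t=16ms outcome=S: state=CLOSED
  event#8 t=20ms outcome=F: state=CLOSED
  event#9 t=21ms outcome=F: state=CLOSED
  event#10 t=24ms outcome=S: state=CLOSED
  event#11 t=28ms outcome=S: state=CLOSED
  event#12 t=32ms outcome=S: state=CLOSED
  event#13 t=34ms outcome=F: state=CLOSED
  event#14 t=35ms outcome=S: state=CLOSED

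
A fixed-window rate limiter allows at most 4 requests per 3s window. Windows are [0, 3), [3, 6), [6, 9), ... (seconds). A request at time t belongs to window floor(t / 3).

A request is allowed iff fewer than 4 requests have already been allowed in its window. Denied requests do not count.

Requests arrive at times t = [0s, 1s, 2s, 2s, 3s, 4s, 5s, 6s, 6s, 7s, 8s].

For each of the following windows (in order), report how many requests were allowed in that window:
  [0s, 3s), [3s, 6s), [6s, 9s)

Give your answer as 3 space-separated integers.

Processing requests:
  req#1 t=0s (window 0): ALLOW
  req#2 t=1s (window 0): ALLOW
  req#3 t=2s (window 0): ALLOW
  req#4 t=2s (window 0): ALLOW
  req#5 t=3s (window 1): ALLOW
  req#6 t=4s (window 1): ALLOW
  req#7 t=5s (window 1): ALLOW
  req#8 t=6s (window 2): ALLOW
  req#9 t=6s (window 2): ALLOW
  req#10 t=7s (window 2): ALLOW
  req#11 t=8s (window 2): ALLOW

Allowed counts by window: 4 3 4

Answer: 4 3 4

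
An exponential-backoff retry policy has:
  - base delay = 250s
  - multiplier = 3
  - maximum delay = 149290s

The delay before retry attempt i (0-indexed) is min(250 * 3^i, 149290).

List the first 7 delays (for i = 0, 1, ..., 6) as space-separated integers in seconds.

Computing each delay:
  i=0: min(250*3^0, 149290) = 250
  i=1: min(250*3^1, 149290) = 750
  i=2: min(250*3^2, 149290) = 2250
  i=3: min(250*3^3, 149290) = 6750
  i=4: min(250*3^4, 149290) = 20250
  i=5: min(250*3^5, 149290) = 60750
  i=6: min(250*3^6, 149290) = 149290

Answer: 250 750 2250 6750 20250 60750 149290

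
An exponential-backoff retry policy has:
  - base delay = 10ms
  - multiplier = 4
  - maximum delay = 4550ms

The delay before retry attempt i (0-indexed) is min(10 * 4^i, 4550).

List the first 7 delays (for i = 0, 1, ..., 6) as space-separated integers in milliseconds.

Answer: 10 40 160 640 2560 4550 4550

Derivation:
Computing each delay:
  i=0: min(10*4^0, 4550) = 10
  i=1: min(10*4^1, 4550) = 40
  i=2: min(10*4^2, 4550) = 160
  i=3: min(10*4^3, 4550) = 640
  i=4: min(10*4^4, 4550) = 2560
  i=5: min(10*4^5, 4550) = 4550
  i=6: min(10*4^6, 4550) = 4550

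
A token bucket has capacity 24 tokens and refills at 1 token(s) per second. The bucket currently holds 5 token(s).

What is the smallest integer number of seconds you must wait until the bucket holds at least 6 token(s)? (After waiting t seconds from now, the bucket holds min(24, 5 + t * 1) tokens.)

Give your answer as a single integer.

Need 5 + t * 1 >= 6, so t >= 1/1.
Smallest integer t = ceil(1/1) = 1.

Answer: 1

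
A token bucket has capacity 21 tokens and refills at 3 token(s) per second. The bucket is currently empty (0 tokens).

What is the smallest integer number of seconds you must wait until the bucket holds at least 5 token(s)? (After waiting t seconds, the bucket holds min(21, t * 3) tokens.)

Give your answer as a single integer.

Need t * 3 >= 5, so t >= 5/3.
Smallest integer t = ceil(5/3) = 2.

Answer: 2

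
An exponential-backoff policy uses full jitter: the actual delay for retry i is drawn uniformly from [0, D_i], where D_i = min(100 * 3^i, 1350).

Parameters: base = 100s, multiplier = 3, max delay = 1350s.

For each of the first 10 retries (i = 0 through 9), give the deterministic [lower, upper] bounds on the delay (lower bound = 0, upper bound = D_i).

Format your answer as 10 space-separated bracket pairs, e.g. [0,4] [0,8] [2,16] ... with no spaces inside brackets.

Answer: [0,100] [0,300] [0,900] [0,1350] [0,1350] [0,1350] [0,1350] [0,1350] [0,1350] [0,1350]

Derivation:
Computing bounds per retry:
  i=0: D_i=min(100*3^0,1350)=100, bounds=[0,100]
  i=1: D_i=min(100*3^1,1350)=300, bounds=[0,300]
  i=2: D_i=min(100*3^2,1350)=900, bounds=[0,900]
  i=3: D_i=min(100*3^3,1350)=1350, bounds=[0,1350]
  i=4: D_i=min(100*3^4,1350)=1350, bounds=[0,1350]
  i=5: D_i=min(100*3^5,1350)=1350, bounds=[0,1350]
  i=6: D_i=min(100*3^6,1350)=1350, bounds=[0,1350]
  i=7: D_i=min(100*3^7,1350)=1350, bounds=[0,1350]
  i=8: D_i=min(100*3^8,1350)=1350, bounds=[0,1350]
  i=9: D_i=min(100*3^9,1350)=1350, bounds=[0,1350]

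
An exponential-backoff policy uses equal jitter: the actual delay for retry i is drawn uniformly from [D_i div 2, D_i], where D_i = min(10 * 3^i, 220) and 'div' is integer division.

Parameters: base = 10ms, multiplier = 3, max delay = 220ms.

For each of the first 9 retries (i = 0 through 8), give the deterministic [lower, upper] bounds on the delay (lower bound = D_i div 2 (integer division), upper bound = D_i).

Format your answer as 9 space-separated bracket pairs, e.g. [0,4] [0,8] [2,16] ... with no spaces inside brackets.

Computing bounds per retry:
  i=0: D_i=min(10*3^0,220)=10, bounds=[5,10]
  i=1: D_i=min(10*3^1,220)=30, bounds=[15,30]
  i=2: D_i=min(10*3^2,220)=90, bounds=[45,90]
  i=3: D_i=min(10*3^3,220)=220, bounds=[110,220]
  i=4: D_i=min(10*3^4,220)=220, bounds=[110,220]
  i=5: D_i=min(10*3^5,220)=220, bounds=[110,220]
  i=6: D_i=min(10*3^6,220)=220, bounds=[110,220]
  i=7: D_i=min(10*3^7,220)=220, bounds=[110,220]
  i=8: D_i=min(10*3^8,220)=220, bounds=[110,220]

Answer: [5,10] [15,30] [45,90] [110,220] [110,220] [110,220] [110,220] [110,220] [110,220]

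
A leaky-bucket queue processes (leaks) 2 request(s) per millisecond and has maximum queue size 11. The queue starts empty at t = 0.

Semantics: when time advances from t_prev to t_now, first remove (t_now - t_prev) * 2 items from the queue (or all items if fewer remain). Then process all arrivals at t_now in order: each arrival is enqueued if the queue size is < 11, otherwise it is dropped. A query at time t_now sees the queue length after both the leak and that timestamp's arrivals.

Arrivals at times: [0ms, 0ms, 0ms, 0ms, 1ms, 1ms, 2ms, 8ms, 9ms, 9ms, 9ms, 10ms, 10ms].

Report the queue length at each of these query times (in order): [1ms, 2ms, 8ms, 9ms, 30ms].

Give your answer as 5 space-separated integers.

Queue lengths at query times:
  query t=1ms: backlog = 4
  query t=2ms: backlog = 3
  query t=8ms: backlog = 1
  query t=9ms: backlog = 3
  query t=30ms: backlog = 0

Answer: 4 3 1 3 0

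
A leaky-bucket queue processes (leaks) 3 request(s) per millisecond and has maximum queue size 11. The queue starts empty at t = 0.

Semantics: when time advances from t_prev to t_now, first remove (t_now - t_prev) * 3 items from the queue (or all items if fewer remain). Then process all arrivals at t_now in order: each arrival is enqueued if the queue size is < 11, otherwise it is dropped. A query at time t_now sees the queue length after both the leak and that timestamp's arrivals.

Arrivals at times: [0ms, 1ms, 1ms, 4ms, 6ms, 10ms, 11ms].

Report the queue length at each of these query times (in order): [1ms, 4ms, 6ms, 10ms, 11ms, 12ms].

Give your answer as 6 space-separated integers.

Answer: 2 1 1 1 1 0

Derivation:
Queue lengths at query times:
  query t=1ms: backlog = 2
  query t=4ms: backlog = 1
  query t=6ms: backlog = 1
  query t=10ms: backlog = 1
  query t=11ms: backlog = 1
  query t=12ms: backlog = 0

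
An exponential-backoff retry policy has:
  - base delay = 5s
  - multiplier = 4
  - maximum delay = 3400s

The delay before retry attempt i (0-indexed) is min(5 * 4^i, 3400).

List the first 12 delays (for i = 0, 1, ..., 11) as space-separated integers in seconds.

Answer: 5 20 80 320 1280 3400 3400 3400 3400 3400 3400 3400

Derivation:
Computing each delay:
  i=0: min(5*4^0, 3400) = 5
  i=1: min(5*4^1, 3400) = 20
  i=2: min(5*4^2, 3400) = 80
  i=3: min(5*4^3, 3400) = 320
  i=4: min(5*4^4, 3400) = 1280
  i=5: min(5*4^5, 3400) = 3400
  i=6: min(5*4^6, 3400) = 3400
  i=7: min(5*4^7, 3400) = 3400
  i=8: min(5*4^8, 3400) = 3400
  i=9: min(5*4^9, 3400) = 3400
  i=10: min(5*4^10, 3400) = 3400
  i=11: min(5*4^11, 3400) = 3400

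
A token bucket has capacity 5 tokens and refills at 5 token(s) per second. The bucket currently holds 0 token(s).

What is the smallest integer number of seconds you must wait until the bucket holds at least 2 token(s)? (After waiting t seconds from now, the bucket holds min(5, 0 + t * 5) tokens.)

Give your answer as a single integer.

Answer: 1

Derivation:
Need 0 + t * 5 >= 2, so t >= 2/5.
Smallest integer t = ceil(2/5) = 1.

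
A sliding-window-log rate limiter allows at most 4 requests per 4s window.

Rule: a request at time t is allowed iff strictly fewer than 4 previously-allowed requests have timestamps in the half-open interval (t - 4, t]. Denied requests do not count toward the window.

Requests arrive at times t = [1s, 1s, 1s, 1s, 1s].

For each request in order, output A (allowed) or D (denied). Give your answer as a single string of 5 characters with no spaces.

Tracking allowed requests in the window:
  req#1 t=1s: ALLOW
  req#2 t=1s: ALLOW
  req#3 t=1s: ALLOW
  req#4 t=1s: ALLOW
  req#5 t=1s: DENY

Answer: AAAAD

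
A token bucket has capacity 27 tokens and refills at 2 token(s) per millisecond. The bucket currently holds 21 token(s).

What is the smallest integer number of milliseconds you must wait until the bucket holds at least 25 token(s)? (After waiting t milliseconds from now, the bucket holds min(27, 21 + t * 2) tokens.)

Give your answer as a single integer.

Answer: 2

Derivation:
Need 21 + t * 2 >= 25, so t >= 4/2.
Smallest integer t = ceil(4/2) = 2.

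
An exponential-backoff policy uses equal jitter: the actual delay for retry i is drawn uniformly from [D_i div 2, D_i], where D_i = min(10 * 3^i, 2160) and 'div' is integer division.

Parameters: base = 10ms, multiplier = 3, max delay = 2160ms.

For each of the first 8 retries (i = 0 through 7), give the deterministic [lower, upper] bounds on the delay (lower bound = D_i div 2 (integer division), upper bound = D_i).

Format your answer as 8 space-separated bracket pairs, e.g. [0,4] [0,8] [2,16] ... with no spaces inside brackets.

Computing bounds per retry:
  i=0: D_i=min(10*3^0,2160)=10, bounds=[5,10]
  i=1: D_i=min(10*3^1,2160)=30, bounds=[15,30]
  i=2: D_i=min(10*3^2,2160)=90, bounds=[45,90]
  i=3: D_i=min(10*3^3,2160)=270, bounds=[135,270]
  i=4: D_i=min(10*3^4,2160)=810, bounds=[405,810]
  i=5: D_i=min(10*3^5,2160)=2160, bounds=[1080,2160]
  i=6: D_i=min(10*3^6,2160)=2160, bounds=[1080,2160]
  i=7: D_i=min(10*3^7,2160)=2160, bounds=[1080,2160]

Answer: [5,10] [15,30] [45,90] [135,270] [405,810] [1080,2160] [1080,2160] [1080,2160]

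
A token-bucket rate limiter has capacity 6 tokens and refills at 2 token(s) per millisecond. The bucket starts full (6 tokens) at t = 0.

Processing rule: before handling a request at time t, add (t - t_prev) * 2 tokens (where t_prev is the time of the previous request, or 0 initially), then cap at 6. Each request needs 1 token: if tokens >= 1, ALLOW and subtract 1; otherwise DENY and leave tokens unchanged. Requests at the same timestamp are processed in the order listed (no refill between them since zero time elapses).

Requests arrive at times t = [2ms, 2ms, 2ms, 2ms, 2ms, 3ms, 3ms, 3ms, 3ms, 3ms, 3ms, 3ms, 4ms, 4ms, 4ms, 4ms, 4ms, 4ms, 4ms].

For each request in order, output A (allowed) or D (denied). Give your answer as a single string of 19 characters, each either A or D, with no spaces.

Simulating step by step:
  req#1 t=2ms: ALLOW
  req#2 t=2ms: ALLOW
  req#3 t=2ms: ALLOW
  req#4 t=2ms: ALLOW
  req#5 t=2ms: ALLOW
  req#6 t=3ms: ALLOW
  req#7 t=3ms: ALLOW
  req#8 t=3ms: ALLOW
  req#9 t=3ms: DENY
  req#10 t=3ms: DENY
  req#11 t=3ms: DENY
  req#12 t=3ms: DENY
  req#13 t=4ms: ALLOW
  req#14 t=4ms: ALLOW
  req#15 t=4ms: DENY
  req#16 t=4ms: DENY
  req#17 t=4ms: DENY
  req#18 t=4ms: DENY
  req#19 t=4ms: DENY

Answer: AAAAAAAADDDDAADDDDD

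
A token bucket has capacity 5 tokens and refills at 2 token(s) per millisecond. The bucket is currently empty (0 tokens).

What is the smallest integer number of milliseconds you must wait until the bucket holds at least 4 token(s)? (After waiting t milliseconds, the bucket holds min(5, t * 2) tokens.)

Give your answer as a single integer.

Answer: 2

Derivation:
Need t * 2 >= 4, so t >= 4/2.
Smallest integer t = ceil(4/2) = 2.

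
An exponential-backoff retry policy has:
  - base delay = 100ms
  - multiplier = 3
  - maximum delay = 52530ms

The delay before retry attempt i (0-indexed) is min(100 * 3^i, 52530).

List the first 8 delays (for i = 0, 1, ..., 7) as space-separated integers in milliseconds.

Answer: 100 300 900 2700 8100 24300 52530 52530

Derivation:
Computing each delay:
  i=0: min(100*3^0, 52530) = 100
  i=1: min(100*3^1, 52530) = 300
  i=2: min(100*3^2, 52530) = 900
  i=3: min(100*3^3, 52530) = 2700
  i=4: min(100*3^4, 52530) = 8100
  i=5: min(100*3^5, 52530) = 24300
  i=6: min(100*3^6, 52530) = 52530
  i=7: min(100*3^7, 52530) = 52530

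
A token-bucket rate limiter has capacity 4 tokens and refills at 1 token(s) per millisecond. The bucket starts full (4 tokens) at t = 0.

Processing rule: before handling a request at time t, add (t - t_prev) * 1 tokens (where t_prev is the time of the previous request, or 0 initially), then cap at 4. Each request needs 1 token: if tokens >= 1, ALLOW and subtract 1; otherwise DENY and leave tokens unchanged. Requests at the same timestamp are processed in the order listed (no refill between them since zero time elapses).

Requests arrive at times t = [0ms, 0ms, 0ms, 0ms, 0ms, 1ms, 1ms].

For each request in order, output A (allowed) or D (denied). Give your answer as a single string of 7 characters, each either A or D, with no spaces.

Answer: AAAADAD

Derivation:
Simulating step by step:
  req#1 t=0ms: ALLOW
  req#2 t=0ms: ALLOW
  req#3 t=0ms: ALLOW
  req#4 t=0ms: ALLOW
  req#5 t=0ms: DENY
  req#6 t=1ms: ALLOW
  req#7 t=1ms: DENY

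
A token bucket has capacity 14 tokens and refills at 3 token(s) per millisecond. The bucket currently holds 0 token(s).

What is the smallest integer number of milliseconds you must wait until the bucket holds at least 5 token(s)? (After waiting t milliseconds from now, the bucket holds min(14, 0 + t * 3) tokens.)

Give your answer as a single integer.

Answer: 2

Derivation:
Need 0 + t * 3 >= 5, so t >= 5/3.
Smallest integer t = ceil(5/3) = 2.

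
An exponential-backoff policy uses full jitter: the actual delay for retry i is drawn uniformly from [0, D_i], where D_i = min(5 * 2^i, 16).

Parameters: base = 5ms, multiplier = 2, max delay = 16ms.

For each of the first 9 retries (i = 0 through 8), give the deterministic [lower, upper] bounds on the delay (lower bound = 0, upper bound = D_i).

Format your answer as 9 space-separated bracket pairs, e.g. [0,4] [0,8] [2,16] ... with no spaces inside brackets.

Answer: [0,5] [0,10] [0,16] [0,16] [0,16] [0,16] [0,16] [0,16] [0,16]

Derivation:
Computing bounds per retry:
  i=0: D_i=min(5*2^0,16)=5, bounds=[0,5]
  i=1: D_i=min(5*2^1,16)=10, bounds=[0,10]
  i=2: D_i=min(5*2^2,16)=16, bounds=[0,16]
  i=3: D_i=min(5*2^3,16)=16, bounds=[0,16]
  i=4: D_i=min(5*2^4,16)=16, bounds=[0,16]
  i=5: D_i=min(5*2^5,16)=16, bounds=[0,16]
  i=6: D_i=min(5*2^6,16)=16, bounds=[0,16]
  i=7: D_i=min(5*2^7,16)=16, bounds=[0,16]
  i=8: D_i=min(5*2^8,16)=16, bounds=[0,16]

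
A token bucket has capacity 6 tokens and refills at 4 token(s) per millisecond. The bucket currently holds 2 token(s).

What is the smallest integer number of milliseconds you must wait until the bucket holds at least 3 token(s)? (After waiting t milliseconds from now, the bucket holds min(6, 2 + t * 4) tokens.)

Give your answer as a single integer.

Need 2 + t * 4 >= 3, so t >= 1/4.
Smallest integer t = ceil(1/4) = 1.

Answer: 1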